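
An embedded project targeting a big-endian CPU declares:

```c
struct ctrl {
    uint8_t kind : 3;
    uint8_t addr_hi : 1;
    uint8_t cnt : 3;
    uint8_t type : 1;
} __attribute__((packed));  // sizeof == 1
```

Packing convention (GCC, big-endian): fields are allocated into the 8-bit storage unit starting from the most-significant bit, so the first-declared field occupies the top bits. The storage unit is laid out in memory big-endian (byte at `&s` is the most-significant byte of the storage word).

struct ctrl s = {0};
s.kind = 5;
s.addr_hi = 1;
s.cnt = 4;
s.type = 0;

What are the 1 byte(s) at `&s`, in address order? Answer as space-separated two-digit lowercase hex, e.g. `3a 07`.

kind (3b) val=5 bits=0x5 at bit 5: 0xa0
addr_hi (1b) val=1 bits=0x1 at bit 4: 0xb0
cnt (3b) val=4 bits=0x4 at bit 1: 0xb8
type (1b) val=0 bits=0x0 at bit 0: 0xb8
word = 0xb8 → big-endian bytes:
  [0]=0xb8

b8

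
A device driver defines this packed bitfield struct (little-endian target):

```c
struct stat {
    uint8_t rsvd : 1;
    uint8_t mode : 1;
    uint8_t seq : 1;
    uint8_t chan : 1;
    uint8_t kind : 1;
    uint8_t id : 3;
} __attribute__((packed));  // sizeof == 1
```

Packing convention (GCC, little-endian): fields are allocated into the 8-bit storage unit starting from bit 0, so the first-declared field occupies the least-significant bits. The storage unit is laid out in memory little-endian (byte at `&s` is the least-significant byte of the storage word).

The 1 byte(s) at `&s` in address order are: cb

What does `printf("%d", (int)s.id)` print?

6

[0]=0xcb (little-endian) → word 0xcb
rsvd [0+:1] = (word>>0) & 0x1 = 1
mode [1+:1] = (word>>1) & 0x1 = 1
seq [2+:1] = (word>>2) & 0x1 = 0
chan [3+:1] = (word>>3) & 0x1 = 1
kind [4+:1] = (word>>4) & 0x1 = 0
id [5+:3] = (word>>5) & 0x7 = 6  ←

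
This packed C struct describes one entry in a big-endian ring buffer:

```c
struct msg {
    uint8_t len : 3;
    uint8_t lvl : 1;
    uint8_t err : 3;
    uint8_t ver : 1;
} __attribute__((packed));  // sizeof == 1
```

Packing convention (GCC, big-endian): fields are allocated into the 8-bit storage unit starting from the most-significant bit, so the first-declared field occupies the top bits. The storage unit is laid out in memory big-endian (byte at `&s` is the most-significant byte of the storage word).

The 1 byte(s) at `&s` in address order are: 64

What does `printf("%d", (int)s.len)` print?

[0]=0x64 (big-endian) → word 0x64
len [5+:3] = (word>>5) & 0x7 = 3  ←
lvl [4+:1] = (word>>4) & 0x1 = 0
err [1+:3] = (word>>1) & 0x7 = 2
ver [0+:1] = (word>>0) & 0x1 = 0

3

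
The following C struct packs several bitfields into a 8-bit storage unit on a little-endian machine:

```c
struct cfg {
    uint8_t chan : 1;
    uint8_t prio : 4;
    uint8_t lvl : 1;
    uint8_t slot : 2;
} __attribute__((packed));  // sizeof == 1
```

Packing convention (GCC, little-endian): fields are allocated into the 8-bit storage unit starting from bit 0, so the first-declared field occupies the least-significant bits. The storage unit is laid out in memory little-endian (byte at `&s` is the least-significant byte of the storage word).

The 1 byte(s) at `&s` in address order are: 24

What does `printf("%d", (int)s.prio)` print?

[0]=0x24 (little-endian) → word 0x24
chan:1 @ bit 0 → (0x24>>0)&0x1 = 0x0
prio:4 @ bit 1 → (0x24>>1)&0xf = 0x2  ←
lvl:1 @ bit 5 → (0x24>>5)&0x1 = 0x1
slot:2 @ bit 6 → (0x24>>6)&0x3 = 0x0

2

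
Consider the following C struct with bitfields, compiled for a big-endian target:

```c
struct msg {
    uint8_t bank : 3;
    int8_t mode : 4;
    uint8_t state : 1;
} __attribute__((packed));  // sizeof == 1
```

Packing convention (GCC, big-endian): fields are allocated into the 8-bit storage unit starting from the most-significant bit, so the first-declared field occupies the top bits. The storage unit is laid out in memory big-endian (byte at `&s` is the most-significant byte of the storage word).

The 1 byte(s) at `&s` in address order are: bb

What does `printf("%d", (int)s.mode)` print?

-3

[0]=0xbb (big-endian) → word 0xbb
bank:3 @ bit 5 → (0xbb>>5)&0x7 = 0x5
mode:4 @ bit 1 → (0xbb>>1)&0xf = 0xd  ←
state:1 @ bit 0 → (0xbb>>0)&0x1 = 0x1
mode signed 4b, MSB=1: 13 - 16 = -3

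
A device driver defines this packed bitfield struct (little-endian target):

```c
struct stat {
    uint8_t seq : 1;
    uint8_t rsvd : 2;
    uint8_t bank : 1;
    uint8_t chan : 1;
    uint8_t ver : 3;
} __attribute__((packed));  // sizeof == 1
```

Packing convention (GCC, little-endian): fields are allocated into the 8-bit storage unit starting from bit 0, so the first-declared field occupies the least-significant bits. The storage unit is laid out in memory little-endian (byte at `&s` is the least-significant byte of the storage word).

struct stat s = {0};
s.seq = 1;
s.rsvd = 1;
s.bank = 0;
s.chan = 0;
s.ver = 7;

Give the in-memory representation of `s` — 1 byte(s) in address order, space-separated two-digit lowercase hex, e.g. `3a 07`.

e3

seq:1 = 1 → 0x1 << 0 → word 0x01
rsvd:2 = 1 → 0x1 << 1 → word 0x03
bank:1 = 0 → 0x0 << 3 → word 0x03
chan:1 = 0 → 0x0 << 4 → word 0x03
ver:3 = 7 → 0x7 << 5 → word 0xe3
word = 0xe3 → little-endian bytes:
  [0]=0xe3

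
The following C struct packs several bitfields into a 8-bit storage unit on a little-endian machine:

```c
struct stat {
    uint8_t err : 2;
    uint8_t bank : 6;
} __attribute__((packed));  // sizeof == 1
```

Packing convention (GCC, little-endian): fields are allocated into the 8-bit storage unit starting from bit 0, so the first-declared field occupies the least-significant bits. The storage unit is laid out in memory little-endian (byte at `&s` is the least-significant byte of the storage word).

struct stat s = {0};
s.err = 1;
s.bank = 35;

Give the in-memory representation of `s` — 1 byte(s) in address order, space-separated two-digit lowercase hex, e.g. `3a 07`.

err:2 = 1 → 0x1 << 0 → word 0x01
bank:6 = 35 → 0x23 << 2 → word 0x8d
word = 0x8d → little-endian bytes:
  [0]=0x8d

8d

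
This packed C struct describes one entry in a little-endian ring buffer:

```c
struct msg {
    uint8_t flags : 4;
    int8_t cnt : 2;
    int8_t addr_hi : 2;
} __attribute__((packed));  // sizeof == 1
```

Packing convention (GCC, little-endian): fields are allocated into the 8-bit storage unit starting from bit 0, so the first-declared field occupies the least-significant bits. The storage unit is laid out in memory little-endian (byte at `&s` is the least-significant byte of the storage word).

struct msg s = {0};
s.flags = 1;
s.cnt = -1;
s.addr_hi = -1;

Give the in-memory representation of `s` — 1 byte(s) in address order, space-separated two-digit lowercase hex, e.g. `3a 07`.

f1

flags:4 = 1 → 0x1 << 0 → word 0x01
cnt:2 = -1 → 0x3 << 4 → word 0x31
addr_hi:2 = -1 → 0x3 << 6 → word 0xf1
word = 0xf1 → little-endian bytes:
  [0]=0xf1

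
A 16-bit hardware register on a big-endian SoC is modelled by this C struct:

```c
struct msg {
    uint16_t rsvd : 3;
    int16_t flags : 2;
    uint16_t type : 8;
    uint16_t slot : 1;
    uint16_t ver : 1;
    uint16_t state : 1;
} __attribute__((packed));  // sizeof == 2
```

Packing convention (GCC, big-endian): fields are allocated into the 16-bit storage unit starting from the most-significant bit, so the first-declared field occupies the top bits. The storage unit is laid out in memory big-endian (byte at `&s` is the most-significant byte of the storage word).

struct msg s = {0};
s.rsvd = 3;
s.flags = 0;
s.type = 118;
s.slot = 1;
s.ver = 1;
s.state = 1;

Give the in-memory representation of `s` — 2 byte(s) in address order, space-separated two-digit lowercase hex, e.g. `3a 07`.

rsvd (3b) val=3 bits=0x3 at bit 13: 0x6000
flags (2b) val=0 bits=0x0 at bit 11: 0x6000
type (8b) val=118 bits=0x76 at bit 3: 0x63b0
slot (1b) val=1 bits=0x1 at bit 2: 0x63b4
ver (1b) val=1 bits=0x1 at bit 1: 0x63b6
state (1b) val=1 bits=0x1 at bit 0: 0x63b7
word = 0x63b7 → big-endian bytes:
  [0]=0x63  [1]=0xb7

63 b7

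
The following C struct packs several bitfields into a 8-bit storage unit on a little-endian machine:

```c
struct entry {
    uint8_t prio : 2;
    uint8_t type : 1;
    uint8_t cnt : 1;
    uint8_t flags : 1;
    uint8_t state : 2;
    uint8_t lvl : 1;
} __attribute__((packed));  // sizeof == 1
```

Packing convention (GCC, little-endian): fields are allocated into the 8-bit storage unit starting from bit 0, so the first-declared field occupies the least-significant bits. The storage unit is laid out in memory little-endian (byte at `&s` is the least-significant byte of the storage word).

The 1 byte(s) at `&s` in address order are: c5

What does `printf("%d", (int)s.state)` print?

2

[0]=0xc5 (little-endian) → word 0xc5
prio [0+:2] = (word>>0) & 0x3 = 1
type [2+:1] = (word>>2) & 0x1 = 1
cnt [3+:1] = (word>>3) & 0x1 = 0
flags [4+:1] = (word>>4) & 0x1 = 0
state [5+:2] = (word>>5) & 0x3 = 2  ←
lvl [7+:1] = (word>>7) & 0x1 = 1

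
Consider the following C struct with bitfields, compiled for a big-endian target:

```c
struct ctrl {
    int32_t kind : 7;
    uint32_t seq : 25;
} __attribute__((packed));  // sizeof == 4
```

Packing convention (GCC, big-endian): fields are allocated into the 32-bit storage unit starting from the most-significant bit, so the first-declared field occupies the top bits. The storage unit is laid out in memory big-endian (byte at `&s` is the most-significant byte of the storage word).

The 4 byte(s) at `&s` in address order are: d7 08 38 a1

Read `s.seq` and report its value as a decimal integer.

17316001

[0]=0xd7 [1]=0x08 [2]=0x38 [3]=0xa1 (big-endian) → word 0xd70838a1
kind [25+:7] = (word>>25) & 0x7f = 107
seq [0+:25] = (word>>0) & 0x1ffffff = 17316001  ←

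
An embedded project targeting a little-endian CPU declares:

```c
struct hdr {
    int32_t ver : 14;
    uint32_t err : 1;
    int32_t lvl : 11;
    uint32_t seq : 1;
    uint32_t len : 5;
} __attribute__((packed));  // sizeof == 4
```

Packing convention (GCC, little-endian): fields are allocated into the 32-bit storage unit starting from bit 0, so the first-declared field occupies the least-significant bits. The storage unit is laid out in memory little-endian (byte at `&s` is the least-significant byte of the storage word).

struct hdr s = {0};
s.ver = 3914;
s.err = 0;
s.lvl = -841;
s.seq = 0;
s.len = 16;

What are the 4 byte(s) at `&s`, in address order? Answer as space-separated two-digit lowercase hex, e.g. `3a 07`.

ver:14 = 3914 → 0xf4a << 0 → word 0x00000f4a
err:1 = 0 → 0x0 << 14 → word 0x00000f4a
lvl:11 = -841 → 0x4b7 << 15 → word 0x025b8f4a
seq:1 = 0 → 0x0 << 26 → word 0x025b8f4a
len:5 = 16 → 0x10 << 27 → word 0x825b8f4a
word = 0x825b8f4a → little-endian bytes:
  [0]=0x4a  [1]=0x8f  [2]=0x5b  [3]=0x82

4a 8f 5b 82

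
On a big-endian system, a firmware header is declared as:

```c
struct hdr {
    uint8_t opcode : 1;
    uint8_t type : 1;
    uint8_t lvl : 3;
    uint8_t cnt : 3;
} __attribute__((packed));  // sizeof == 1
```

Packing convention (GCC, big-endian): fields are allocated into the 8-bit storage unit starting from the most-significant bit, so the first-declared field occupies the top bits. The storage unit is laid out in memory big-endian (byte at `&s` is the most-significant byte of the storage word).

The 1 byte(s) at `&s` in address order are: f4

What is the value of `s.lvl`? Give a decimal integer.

[0]=0xf4 (big-endian) → word 0xf4
opcode [7+:1] = (word>>7) & 0x1 = 1
type [6+:1] = (word>>6) & 0x1 = 1
lvl [3+:3] = (word>>3) & 0x7 = 6  ←
cnt [0+:3] = (word>>0) & 0x7 = 4

6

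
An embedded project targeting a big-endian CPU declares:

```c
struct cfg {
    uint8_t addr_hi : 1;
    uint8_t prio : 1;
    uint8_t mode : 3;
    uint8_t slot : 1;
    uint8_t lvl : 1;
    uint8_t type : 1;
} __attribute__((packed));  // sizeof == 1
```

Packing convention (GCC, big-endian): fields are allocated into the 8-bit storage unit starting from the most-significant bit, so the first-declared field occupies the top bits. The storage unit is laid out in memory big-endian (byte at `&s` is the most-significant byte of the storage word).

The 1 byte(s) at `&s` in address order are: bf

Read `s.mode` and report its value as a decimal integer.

7

[0]=0xbf (big-endian) → word 0xbf
addr_hi:1 @ bit 7 → (0xbf>>7)&0x1 = 0x1
prio:1 @ bit 6 → (0xbf>>6)&0x1 = 0x0
mode:3 @ bit 3 → (0xbf>>3)&0x7 = 0x7  ←
slot:1 @ bit 2 → (0xbf>>2)&0x1 = 0x1
lvl:1 @ bit 1 → (0xbf>>1)&0x1 = 0x1
type:1 @ bit 0 → (0xbf>>0)&0x1 = 0x1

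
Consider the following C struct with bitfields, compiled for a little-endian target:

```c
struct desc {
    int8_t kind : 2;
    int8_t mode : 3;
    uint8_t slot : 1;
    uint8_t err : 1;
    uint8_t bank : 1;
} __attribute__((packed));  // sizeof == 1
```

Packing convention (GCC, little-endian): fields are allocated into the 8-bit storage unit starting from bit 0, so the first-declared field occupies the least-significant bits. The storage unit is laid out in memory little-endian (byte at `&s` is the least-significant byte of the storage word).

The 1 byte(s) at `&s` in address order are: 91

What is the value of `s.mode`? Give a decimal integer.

-4

[0]=0x91 (little-endian) → word 0x91
kind [0+:2] = (word>>0) & 0x3 = 1
mode [2+:3] = (word>>2) & 0x7 = 4  ←
slot [5+:1] = (word>>5) & 0x1 = 0
err [6+:1] = (word>>6) & 0x1 = 0
bank [7+:1] = (word>>7) & 0x1 = 1
mode signed 3b, MSB=1: 4 - 8 = -4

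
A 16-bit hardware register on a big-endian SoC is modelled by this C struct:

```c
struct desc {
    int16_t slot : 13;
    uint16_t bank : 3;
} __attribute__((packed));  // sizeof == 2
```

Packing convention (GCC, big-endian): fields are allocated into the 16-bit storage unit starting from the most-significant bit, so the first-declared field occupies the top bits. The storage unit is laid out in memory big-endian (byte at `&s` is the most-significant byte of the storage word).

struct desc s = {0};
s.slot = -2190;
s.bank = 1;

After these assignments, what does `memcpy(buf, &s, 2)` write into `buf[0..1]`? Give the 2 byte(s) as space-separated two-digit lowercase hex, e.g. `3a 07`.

[3+:13] slot=-2190 & 0x1fff = 0x1772; word=0xbb90
[0+:3] bank=1 & 0x7 = 0x1; word=0xbb91
word = 0xbb91 → big-endian bytes:
  [0]=0xbb  [1]=0x91

bb 91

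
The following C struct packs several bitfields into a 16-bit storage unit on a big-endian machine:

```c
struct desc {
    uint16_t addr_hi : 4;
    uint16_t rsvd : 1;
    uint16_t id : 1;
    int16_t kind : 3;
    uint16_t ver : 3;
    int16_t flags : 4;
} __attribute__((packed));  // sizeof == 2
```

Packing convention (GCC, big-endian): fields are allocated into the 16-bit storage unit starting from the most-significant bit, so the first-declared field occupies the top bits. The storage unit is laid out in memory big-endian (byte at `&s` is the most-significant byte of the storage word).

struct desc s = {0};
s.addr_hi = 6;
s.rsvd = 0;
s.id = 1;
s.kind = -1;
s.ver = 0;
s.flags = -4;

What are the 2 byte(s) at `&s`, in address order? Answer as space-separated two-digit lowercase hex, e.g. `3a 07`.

[12+:4] addr_hi=6 & 0xf = 0x6; word=0x6000
[11+:1] rsvd=0 & 0x1 = 0x0; word=0x6000
[10+:1] id=1 & 0x1 = 0x1; word=0x6400
[7+:3] kind=-1 & 0x7 = 0x7; word=0x6780
[4+:3] ver=0 & 0x7 = 0x0; word=0x6780
[0+:4] flags=-4 & 0xf = 0xc; word=0x678c
word = 0x678c → big-endian bytes:
  [0]=0x67  [1]=0x8c

67 8c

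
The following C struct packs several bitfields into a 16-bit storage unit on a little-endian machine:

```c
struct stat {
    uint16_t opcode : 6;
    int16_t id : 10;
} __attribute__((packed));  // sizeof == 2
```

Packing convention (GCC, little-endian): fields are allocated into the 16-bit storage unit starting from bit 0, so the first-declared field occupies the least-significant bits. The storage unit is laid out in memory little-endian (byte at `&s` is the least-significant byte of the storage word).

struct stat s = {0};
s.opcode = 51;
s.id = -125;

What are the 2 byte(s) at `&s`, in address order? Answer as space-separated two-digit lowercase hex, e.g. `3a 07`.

f3 e0

opcode (6b) val=51 bits=0x33 at bit 0: 0x0033
id (10b) val=-125 bits=0x383 at bit 6: 0xe0f3
word = 0xe0f3 → little-endian bytes:
  [0]=0xf3  [1]=0xe0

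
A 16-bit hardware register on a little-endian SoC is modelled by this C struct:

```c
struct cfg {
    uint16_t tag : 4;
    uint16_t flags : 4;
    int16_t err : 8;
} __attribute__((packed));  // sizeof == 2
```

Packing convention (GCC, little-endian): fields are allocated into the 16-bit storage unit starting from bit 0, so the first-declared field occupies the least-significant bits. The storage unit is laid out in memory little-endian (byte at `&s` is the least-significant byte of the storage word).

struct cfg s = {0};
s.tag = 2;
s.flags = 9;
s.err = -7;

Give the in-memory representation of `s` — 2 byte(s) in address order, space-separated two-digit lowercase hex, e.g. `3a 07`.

tag (4b) val=2 bits=0x2 at bit 0: 0x0002
flags (4b) val=9 bits=0x9 at bit 4: 0x0092
err (8b) val=-7 bits=0xf9 at bit 8: 0xf992
word = 0xf992 → little-endian bytes:
  [0]=0x92  [1]=0xf9

92 f9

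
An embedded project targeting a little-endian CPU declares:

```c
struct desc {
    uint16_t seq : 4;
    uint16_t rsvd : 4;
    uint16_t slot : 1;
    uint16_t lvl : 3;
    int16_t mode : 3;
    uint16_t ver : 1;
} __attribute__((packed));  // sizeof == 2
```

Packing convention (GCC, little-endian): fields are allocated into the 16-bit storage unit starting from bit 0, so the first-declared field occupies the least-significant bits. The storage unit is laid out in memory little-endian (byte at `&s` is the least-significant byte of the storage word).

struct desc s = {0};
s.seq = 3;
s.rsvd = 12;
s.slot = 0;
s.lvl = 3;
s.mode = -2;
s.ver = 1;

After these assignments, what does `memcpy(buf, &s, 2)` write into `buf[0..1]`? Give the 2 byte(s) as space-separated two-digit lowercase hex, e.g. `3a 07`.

c3 e6

seq (4b) val=3 bits=0x3 at bit 0: 0x0003
rsvd (4b) val=12 bits=0xc at bit 4: 0x00c3
slot (1b) val=0 bits=0x0 at bit 8: 0x00c3
lvl (3b) val=3 bits=0x3 at bit 9: 0x06c3
mode (3b) val=-2 bits=0x6 at bit 12: 0x66c3
ver (1b) val=1 bits=0x1 at bit 15: 0xe6c3
word = 0xe6c3 → little-endian bytes:
  [0]=0xc3  [1]=0xe6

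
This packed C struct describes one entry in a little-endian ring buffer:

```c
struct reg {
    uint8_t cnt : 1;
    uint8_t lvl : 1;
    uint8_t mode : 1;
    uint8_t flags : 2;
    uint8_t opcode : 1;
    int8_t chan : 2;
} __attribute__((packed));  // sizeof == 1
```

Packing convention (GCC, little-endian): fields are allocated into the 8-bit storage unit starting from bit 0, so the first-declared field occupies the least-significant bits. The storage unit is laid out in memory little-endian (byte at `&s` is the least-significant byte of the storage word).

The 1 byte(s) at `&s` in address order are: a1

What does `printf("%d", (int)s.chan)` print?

-2

[0]=0xa1 (little-endian) → word 0xa1
cnt [0+:1] = (word>>0) & 0x1 = 1
lvl [1+:1] = (word>>1) & 0x1 = 0
mode [2+:1] = (word>>2) & 0x1 = 0
flags [3+:2] = (word>>3) & 0x3 = 0
opcode [5+:1] = (word>>5) & 0x1 = 1
chan [6+:2] = (word>>6) & 0x3 = 2  ←
chan signed 2b, MSB=1: 2 - 4 = -2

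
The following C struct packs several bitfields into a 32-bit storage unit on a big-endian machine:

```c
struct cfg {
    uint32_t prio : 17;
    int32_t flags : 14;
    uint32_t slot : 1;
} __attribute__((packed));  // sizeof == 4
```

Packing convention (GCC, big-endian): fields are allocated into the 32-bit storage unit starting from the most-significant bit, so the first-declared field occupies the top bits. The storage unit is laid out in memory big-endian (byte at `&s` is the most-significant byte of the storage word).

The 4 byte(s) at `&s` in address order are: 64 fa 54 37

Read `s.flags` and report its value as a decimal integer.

-5605

[0]=0x64 [1]=0xfa [2]=0x54 [3]=0x37 (big-endian) → word 0x64fa5437
prio:17 @ bit 15 → (0x64fa5437>>15)&0x1ffff = 0xc9f4
flags:14 @ bit 1 → (0x64fa5437>>1)&0x3fff = 0x2a1b  ←
slot:1 @ bit 0 → (0x64fa5437>>0)&0x1 = 0x1
flags signed 14b, MSB=1: 10779 - 16384 = -5605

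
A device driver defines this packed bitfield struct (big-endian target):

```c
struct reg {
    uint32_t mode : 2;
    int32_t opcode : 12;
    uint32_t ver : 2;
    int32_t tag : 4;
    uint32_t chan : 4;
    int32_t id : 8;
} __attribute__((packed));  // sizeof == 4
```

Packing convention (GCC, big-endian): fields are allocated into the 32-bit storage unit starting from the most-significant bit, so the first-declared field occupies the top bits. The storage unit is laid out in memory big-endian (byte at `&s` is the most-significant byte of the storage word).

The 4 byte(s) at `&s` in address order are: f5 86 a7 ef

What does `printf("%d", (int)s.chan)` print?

[0]=0xf5 [1]=0x86 [2]=0xa7 [3]=0xef (big-endian) → word 0xf586a7ef
mode:2 @ bit 30 → (0xf586a7ef>>30)&0x3 = 0x3
opcode:12 @ bit 18 → (0xf586a7ef>>18)&0xfff = 0xd61
ver:2 @ bit 16 → (0xf586a7ef>>16)&0x3 = 0x2
tag:4 @ bit 12 → (0xf586a7ef>>12)&0xf = 0xa
chan:4 @ bit 8 → (0xf586a7ef>>8)&0xf = 0x7  ←
id:8 @ bit 0 → (0xf586a7ef>>0)&0xff = 0xef

7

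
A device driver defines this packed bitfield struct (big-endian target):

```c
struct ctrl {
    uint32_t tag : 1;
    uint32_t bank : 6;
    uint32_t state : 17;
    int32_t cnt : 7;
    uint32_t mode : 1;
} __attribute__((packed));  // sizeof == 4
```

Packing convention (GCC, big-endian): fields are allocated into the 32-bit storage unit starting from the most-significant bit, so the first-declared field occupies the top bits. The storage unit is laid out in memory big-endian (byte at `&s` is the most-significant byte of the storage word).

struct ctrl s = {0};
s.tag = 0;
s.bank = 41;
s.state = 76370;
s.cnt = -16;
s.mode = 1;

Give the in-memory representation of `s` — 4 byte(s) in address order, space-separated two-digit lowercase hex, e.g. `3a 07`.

53 2a 52 e1

tag:1 = 0 → 0x0 << 31 → word 0x00000000
bank:6 = 41 → 0x29 << 25 → word 0x52000000
state:17 = 76370 → 0x12a52 << 8 → word 0x532a5200
cnt:7 = -16 → 0x70 << 1 → word 0x532a52e0
mode:1 = 1 → 0x1 << 0 → word 0x532a52e1
word = 0x532a52e1 → big-endian bytes:
  [0]=0x53  [1]=0x2a  [2]=0x52  [3]=0xe1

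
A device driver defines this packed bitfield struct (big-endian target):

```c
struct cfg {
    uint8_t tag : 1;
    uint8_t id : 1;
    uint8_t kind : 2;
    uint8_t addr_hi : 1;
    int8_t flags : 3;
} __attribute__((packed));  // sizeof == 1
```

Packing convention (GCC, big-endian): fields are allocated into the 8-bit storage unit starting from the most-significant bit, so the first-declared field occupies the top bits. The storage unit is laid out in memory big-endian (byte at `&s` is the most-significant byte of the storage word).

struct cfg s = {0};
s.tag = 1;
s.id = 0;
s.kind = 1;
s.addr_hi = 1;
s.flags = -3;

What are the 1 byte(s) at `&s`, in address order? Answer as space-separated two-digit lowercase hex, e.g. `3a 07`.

9d

tag:1 = 1 → 0x1 << 7 → word 0x80
id:1 = 0 → 0x0 << 6 → word 0x80
kind:2 = 1 → 0x1 << 4 → word 0x90
addr_hi:1 = 1 → 0x1 << 3 → word 0x98
flags:3 = -3 → 0x5 << 0 → word 0x9d
word = 0x9d → big-endian bytes:
  [0]=0x9d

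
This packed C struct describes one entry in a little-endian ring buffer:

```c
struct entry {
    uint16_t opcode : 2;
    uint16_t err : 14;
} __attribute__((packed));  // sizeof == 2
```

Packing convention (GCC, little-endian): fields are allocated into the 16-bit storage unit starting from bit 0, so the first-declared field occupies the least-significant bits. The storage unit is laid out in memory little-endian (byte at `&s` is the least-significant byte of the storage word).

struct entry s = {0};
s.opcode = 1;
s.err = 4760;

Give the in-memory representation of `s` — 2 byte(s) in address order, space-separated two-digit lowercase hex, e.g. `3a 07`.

61 4a

opcode:2 = 1 → 0x1 << 0 → word 0x0001
err:14 = 4760 → 0x1298 << 2 → word 0x4a61
word = 0x4a61 → little-endian bytes:
  [0]=0x61  [1]=0x4a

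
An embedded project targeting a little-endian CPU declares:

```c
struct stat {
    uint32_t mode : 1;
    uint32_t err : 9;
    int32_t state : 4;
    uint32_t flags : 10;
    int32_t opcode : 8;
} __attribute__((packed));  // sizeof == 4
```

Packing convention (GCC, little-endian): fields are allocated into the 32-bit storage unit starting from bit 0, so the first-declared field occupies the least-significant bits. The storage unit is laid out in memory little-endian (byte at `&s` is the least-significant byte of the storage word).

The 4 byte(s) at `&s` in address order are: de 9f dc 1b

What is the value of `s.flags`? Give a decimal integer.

882

[0]=0xde [1]=0x9f [2]=0xdc [3]=0x1b (little-endian) → word 0x1bdc9fde
mode [0+:1] = (word>>0) & 0x1 = 0
err [1+:9] = (word>>1) & 0x1ff = 495
state [10+:4] = (word>>10) & 0xf = 7
flags [14+:10] = (word>>14) & 0x3ff = 882  ←
opcode [24+:8] = (word>>24) & 0xff = 27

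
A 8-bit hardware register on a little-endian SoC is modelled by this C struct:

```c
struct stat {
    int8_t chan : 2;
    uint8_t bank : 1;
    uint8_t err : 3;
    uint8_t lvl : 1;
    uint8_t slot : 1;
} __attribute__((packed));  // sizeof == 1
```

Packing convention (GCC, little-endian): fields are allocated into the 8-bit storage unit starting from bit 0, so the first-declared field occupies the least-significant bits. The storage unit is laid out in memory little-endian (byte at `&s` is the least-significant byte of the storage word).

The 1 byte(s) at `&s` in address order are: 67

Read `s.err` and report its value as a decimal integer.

[0]=0x67 (little-endian) → word 0x67
chan:2 @ bit 0 → (0x67>>0)&0x3 = 0x3
bank:1 @ bit 2 → (0x67>>2)&0x1 = 0x1
err:3 @ bit 3 → (0x67>>3)&0x7 = 0x4  ←
lvl:1 @ bit 6 → (0x67>>6)&0x1 = 0x1
slot:1 @ bit 7 → (0x67>>7)&0x1 = 0x0

4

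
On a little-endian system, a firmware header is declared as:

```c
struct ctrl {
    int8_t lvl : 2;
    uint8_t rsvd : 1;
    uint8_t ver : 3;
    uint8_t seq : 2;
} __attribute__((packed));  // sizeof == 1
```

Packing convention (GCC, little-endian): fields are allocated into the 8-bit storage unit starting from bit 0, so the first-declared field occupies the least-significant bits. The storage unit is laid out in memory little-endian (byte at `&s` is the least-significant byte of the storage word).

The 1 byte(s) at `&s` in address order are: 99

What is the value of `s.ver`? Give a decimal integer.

[0]=0x99 (little-endian) → word 0x99
lvl [0+:2] = (word>>0) & 0x3 = 1
rsvd [2+:1] = (word>>2) & 0x1 = 0
ver [3+:3] = (word>>3) & 0x7 = 3  ←
seq [6+:2] = (word>>6) & 0x3 = 2

3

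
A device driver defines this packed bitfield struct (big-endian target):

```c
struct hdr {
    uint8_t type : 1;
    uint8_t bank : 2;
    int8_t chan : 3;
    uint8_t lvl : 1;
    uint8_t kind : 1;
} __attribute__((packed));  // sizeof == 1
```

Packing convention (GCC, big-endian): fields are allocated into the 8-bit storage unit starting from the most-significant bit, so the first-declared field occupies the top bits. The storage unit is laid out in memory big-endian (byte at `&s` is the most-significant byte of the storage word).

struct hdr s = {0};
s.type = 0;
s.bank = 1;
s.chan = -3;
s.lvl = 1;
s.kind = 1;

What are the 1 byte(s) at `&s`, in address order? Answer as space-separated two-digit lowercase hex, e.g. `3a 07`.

37

type:1 = 0 → 0x0 << 7 → word 0x00
bank:2 = 1 → 0x1 << 5 → word 0x20
chan:3 = -3 → 0x5 << 2 → word 0x34
lvl:1 = 1 → 0x1 << 1 → word 0x36
kind:1 = 1 → 0x1 << 0 → word 0x37
word = 0x37 → big-endian bytes:
  [0]=0x37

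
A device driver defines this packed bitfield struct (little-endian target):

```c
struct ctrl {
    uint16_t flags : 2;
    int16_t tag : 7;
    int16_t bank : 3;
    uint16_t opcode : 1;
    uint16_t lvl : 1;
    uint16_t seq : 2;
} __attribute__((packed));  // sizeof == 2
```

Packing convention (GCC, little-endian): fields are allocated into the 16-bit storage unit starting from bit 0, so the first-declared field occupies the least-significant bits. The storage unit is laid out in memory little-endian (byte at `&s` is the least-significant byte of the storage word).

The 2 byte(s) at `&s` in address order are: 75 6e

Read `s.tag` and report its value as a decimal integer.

29

[0]=0x75 [1]=0x6e (little-endian) → word 0x6e75
flags [0+:2] = (word>>0) & 0x3 = 1
tag [2+:7] = (word>>2) & 0x7f = 29  ←
bank [9+:3] = (word>>9) & 0x7 = 7
opcode [12+:1] = (word>>12) & 0x1 = 0
lvl [13+:1] = (word>>13) & 0x1 = 1
seq [14+:2] = (word>>14) & 0x3 = 1
tag signed 7b, MSB=0: value = 29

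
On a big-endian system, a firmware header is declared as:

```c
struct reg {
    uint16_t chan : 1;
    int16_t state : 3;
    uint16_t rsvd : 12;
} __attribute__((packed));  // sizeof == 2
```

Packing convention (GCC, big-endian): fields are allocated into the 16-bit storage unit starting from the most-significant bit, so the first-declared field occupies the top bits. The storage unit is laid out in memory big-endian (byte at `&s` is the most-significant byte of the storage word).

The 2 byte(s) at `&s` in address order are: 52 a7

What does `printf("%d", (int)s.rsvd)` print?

679

[0]=0x52 [1]=0xa7 (big-endian) → word 0x52a7
chan:1 @ bit 15 → (0x52a7>>15)&0x1 = 0x0
state:3 @ bit 12 → (0x52a7>>12)&0x7 = 0x5
rsvd:12 @ bit 0 → (0x52a7>>0)&0xfff = 0x2a7  ←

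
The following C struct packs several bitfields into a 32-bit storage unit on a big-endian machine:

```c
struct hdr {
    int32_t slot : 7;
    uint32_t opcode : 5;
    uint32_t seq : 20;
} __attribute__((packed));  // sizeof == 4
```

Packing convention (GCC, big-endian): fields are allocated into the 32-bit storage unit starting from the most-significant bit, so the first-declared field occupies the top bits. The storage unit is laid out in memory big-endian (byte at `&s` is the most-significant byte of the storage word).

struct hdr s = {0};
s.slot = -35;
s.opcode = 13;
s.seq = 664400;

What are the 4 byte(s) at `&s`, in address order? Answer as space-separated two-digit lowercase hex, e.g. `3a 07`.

ba da 23 50

[25+:7] slot=-35 & 0x7f = 0x5d; word=0xba000000
[20+:5] opcode=13 & 0x1f = 0xd; word=0xbad00000
[0+:20] seq=664400 & 0xfffff = 0xa2350; word=0xbada2350
word = 0xbada2350 → big-endian bytes:
  [0]=0xba  [1]=0xda  [2]=0x23  [3]=0x50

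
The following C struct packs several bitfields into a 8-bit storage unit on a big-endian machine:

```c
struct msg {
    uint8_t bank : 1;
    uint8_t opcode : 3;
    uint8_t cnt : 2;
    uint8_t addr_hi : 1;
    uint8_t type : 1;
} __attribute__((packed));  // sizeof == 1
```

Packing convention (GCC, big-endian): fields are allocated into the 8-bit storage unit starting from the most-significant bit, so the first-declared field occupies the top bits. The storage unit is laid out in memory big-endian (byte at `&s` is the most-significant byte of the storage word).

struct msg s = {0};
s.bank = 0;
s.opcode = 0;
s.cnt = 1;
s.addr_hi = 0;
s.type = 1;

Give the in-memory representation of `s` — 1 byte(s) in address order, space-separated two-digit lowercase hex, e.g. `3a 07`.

bank (1b) val=0 bits=0x0 at bit 7: 0x00
opcode (3b) val=0 bits=0x0 at bit 4: 0x00
cnt (2b) val=1 bits=0x1 at bit 2: 0x04
addr_hi (1b) val=0 bits=0x0 at bit 1: 0x04
type (1b) val=1 bits=0x1 at bit 0: 0x05
word = 0x05 → big-endian bytes:
  [0]=0x05

05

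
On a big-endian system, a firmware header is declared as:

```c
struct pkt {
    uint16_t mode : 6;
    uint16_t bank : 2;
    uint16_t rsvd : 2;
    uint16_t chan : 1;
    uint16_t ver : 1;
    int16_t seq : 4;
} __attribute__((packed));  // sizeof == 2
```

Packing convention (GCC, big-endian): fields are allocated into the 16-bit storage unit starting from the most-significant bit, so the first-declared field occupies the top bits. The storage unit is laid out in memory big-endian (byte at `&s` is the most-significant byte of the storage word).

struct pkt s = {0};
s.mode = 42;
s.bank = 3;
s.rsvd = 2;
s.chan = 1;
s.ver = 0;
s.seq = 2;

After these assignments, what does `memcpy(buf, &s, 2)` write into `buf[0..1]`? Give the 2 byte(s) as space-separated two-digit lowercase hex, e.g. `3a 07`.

ab a2

mode (6b) val=42 bits=0x2a at bit 10: 0xa800
bank (2b) val=3 bits=0x3 at bit 8: 0xab00
rsvd (2b) val=2 bits=0x2 at bit 6: 0xab80
chan (1b) val=1 bits=0x1 at bit 5: 0xaba0
ver (1b) val=0 bits=0x0 at bit 4: 0xaba0
seq (4b) val=2 bits=0x2 at bit 0: 0xaba2
word = 0xaba2 → big-endian bytes:
  [0]=0xab  [1]=0xa2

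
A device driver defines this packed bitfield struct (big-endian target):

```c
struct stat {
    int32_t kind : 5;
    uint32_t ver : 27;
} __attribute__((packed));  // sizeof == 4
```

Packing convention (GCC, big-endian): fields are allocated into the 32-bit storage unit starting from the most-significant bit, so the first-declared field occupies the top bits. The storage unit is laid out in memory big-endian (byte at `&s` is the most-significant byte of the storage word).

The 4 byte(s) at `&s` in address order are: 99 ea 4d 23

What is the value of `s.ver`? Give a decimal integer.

[0]=0x99 [1]=0xea [2]=0x4d [3]=0x23 (big-endian) → word 0x99ea4d23
kind:5 @ bit 27 → (0x99ea4d23>>27)&0x1f = 0x13
ver:27 @ bit 0 → (0x99ea4d23>>0)&0x7ffffff = 0x1ea4d23  ←

32132387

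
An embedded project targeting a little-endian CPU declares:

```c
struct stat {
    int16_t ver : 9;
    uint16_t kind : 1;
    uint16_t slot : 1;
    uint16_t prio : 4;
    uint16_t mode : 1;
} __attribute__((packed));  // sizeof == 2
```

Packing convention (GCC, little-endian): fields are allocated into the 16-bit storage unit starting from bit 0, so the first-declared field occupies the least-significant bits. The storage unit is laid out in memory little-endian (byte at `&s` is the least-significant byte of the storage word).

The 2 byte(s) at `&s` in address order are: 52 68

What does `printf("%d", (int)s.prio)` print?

13

[0]=0x52 [1]=0x68 (little-endian) → word 0x6852
ver:9 @ bit 0 → (0x6852>>0)&0x1ff = 0x52
kind:1 @ bit 9 → (0x6852>>9)&0x1 = 0x0
slot:1 @ bit 10 → (0x6852>>10)&0x1 = 0x0
prio:4 @ bit 11 → (0x6852>>11)&0xf = 0xd  ←
mode:1 @ bit 15 → (0x6852>>15)&0x1 = 0x0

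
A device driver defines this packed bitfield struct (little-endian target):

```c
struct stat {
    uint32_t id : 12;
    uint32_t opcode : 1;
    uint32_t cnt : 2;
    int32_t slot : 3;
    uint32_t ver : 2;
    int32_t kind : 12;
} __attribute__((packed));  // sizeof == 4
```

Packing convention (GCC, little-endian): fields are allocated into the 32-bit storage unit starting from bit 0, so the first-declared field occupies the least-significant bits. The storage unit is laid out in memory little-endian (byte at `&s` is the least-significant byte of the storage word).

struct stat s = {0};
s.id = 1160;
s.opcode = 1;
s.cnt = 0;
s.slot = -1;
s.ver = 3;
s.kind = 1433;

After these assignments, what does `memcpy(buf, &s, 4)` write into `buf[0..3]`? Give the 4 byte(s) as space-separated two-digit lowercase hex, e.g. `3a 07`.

88 94 9f 59

id (12b) val=1160 bits=0x488 at bit 0: 0x00000488
opcode (1b) val=1 bits=0x1 at bit 12: 0x00001488
cnt (2b) val=0 bits=0x0 at bit 13: 0x00001488
slot (3b) val=-1 bits=0x7 at bit 15: 0x00039488
ver (2b) val=3 bits=0x3 at bit 18: 0x000f9488
kind (12b) val=1433 bits=0x599 at bit 20: 0x599f9488
word = 0x599f9488 → little-endian bytes:
  [0]=0x88  [1]=0x94  [2]=0x9f  [3]=0x59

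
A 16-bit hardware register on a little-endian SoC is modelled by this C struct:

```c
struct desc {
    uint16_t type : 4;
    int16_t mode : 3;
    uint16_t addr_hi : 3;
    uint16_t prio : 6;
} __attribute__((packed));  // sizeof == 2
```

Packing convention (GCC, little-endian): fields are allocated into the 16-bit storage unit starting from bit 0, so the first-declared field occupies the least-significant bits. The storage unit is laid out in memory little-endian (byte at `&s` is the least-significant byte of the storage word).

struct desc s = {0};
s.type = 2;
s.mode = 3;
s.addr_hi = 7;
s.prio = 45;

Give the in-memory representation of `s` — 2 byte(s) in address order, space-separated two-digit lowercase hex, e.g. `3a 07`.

[0+:4] type=2 & 0xf = 0x2; word=0x0002
[4+:3] mode=3 & 0x7 = 0x3; word=0x0032
[7+:3] addr_hi=7 & 0x7 = 0x7; word=0x03b2
[10+:6] prio=45 & 0x3f = 0x2d; word=0xb7b2
word = 0xb7b2 → little-endian bytes:
  [0]=0xb2  [1]=0xb7

b2 b7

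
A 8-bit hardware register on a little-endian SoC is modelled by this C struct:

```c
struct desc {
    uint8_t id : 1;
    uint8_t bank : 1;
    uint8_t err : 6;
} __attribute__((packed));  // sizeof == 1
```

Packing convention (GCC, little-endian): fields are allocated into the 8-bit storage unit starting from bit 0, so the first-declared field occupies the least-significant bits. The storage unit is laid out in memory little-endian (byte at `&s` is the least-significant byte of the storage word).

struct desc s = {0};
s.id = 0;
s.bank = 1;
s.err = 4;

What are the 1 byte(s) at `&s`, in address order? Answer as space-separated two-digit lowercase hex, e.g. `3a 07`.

id:1 = 0 → 0x0 << 0 → word 0x00
bank:1 = 1 → 0x1 << 1 → word 0x02
err:6 = 4 → 0x4 << 2 → word 0x12
word = 0x12 → little-endian bytes:
  [0]=0x12

12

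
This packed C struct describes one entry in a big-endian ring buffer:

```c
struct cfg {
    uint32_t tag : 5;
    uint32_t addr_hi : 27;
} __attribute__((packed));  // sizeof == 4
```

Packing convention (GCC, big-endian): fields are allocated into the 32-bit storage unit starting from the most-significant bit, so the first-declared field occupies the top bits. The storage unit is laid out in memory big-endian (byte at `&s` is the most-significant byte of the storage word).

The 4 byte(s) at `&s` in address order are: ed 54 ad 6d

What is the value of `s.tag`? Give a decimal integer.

29

[0]=0xed [1]=0x54 [2]=0xad [3]=0x6d (big-endian) → word 0xed54ad6d
tag:5 @ bit 27 → (0xed54ad6d>>27)&0x1f = 0x1d  ←
addr_hi:27 @ bit 0 → (0xed54ad6d>>0)&0x7ffffff = 0x554ad6d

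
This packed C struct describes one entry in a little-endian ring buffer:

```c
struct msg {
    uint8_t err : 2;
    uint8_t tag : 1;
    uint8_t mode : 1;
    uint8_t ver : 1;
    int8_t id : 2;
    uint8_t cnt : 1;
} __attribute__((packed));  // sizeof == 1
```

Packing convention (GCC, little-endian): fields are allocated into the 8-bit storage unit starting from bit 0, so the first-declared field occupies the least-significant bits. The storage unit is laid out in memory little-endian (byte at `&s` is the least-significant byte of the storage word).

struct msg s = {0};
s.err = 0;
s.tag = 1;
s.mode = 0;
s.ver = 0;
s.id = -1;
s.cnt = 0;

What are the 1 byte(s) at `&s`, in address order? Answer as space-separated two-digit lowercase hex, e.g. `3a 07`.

err:2 = 0 → 0x0 << 0 → word 0x00
tag:1 = 1 → 0x1 << 2 → word 0x04
mode:1 = 0 → 0x0 << 3 → word 0x04
ver:1 = 0 → 0x0 << 4 → word 0x04
id:2 = -1 → 0x3 << 5 → word 0x64
cnt:1 = 0 → 0x0 << 7 → word 0x64
word = 0x64 → little-endian bytes:
  [0]=0x64

64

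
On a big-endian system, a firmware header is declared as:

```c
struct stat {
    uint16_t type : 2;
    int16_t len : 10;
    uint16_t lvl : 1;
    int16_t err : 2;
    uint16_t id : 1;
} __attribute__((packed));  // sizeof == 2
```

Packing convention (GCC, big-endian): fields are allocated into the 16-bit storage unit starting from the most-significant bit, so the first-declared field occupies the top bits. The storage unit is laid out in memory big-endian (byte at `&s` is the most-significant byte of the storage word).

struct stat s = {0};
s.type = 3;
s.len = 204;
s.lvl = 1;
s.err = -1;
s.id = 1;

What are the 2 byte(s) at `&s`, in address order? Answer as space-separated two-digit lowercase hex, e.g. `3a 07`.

cc cf

type:2 = 3 → 0x3 << 14 → word 0xc000
len:10 = 204 → 0xcc << 4 → word 0xccc0
lvl:1 = 1 → 0x1 << 3 → word 0xccc8
err:2 = -1 → 0x3 << 1 → word 0xccce
id:1 = 1 → 0x1 << 0 → word 0xcccf
word = 0xcccf → big-endian bytes:
  [0]=0xcc  [1]=0xcf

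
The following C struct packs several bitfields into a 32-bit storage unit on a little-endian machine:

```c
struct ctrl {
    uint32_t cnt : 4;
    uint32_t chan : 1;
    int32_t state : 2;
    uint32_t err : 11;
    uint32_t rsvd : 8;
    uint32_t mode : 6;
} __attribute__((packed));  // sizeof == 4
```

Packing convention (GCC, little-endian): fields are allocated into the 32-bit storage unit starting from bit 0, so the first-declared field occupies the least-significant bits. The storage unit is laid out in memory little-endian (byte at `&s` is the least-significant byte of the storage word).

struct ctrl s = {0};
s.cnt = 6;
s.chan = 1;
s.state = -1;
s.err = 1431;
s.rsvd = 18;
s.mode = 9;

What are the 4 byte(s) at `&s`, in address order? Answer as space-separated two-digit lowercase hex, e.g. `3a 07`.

cnt (4b) val=6 bits=0x6 at bit 0: 0x00000006
chan (1b) val=1 bits=0x1 at bit 4: 0x00000016
state (2b) val=-1 bits=0x3 at bit 5: 0x00000076
err (11b) val=1431 bits=0x597 at bit 7: 0x0002cbf6
rsvd (8b) val=18 bits=0x12 at bit 18: 0x004acbf6
mode (6b) val=9 bits=0x9 at bit 26: 0x244acbf6
word = 0x244acbf6 → little-endian bytes:
  [0]=0xf6  [1]=0xcb  [2]=0x4a  [3]=0x24

f6 cb 4a 24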